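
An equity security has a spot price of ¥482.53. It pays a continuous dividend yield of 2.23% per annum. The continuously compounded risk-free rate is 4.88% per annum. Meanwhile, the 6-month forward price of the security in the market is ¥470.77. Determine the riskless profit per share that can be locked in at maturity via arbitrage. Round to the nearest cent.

Fair forward: F* = S·e^(carry·T), with carry = (r − q) = 0.0488 − 0.0223 = 0.0265
F* = 482.53 · e^(0.0265 × 6/12) = 482.53 · e^0.013250 = 482.53 × 1.013338 = ¥488.9660
Market ¥470.77 < fair ¥488.9660: forward underpriced → reverse cash-and-carry (short spot, go long the forward).
At maturity, profit = |F_mkt − F*| = |470.77 − 488.9660| = ¥18.20 per share

¥18.20 per share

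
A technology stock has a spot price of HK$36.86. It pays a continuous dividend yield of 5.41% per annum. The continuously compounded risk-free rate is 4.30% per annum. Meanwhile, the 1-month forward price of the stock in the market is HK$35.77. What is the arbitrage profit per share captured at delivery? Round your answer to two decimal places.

Fair forward: F* = S·e^(carry·T), with carry = (r − q) = 0.0430 − 0.0541 = -0.0111
F* = 36.86 · e^(-0.0111 × 1/12) = 36.86 · e^-0.000925 = 36.86 × 0.999075 = HK$36.8259
Market HK$35.77 < fair HK$36.8259: forward underpriced → reverse cash-and-carry (short spot, go long the forward).
At maturity, profit = |F_mkt − F*| = |35.77 − 36.8259| = HK$1.06 per share

HK$1.06 per share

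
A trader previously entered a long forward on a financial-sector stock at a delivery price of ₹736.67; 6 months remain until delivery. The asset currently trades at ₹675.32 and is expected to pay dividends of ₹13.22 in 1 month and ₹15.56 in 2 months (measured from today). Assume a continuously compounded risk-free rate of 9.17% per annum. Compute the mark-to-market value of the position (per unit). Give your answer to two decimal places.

-₹56.78

PV(remaining dividends) I = 13.22·e^(−0.0917·1/12) + 15.56·e^(−0.0917·2/12) = 28.4434
Current forward F = (S − I)·e^(rT) = (675.32 − 28.4434)·e^(0.0917·6/12) = 646.8766 × 1.046917 = 677.2261
Value (long) = (F − K)·e^(−rT) = (677.2261 − 736.67) × 0.955185 = -56.7799
Value = -₹56.78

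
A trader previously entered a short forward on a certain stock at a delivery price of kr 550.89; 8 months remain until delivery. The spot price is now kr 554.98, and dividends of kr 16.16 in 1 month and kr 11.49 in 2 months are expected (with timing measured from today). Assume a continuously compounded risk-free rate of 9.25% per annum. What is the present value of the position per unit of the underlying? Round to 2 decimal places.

PV(remaining dividends) I = 16.16·e^(−0.0925·1/12) + 11.49·e^(−0.0925·2/12) = 27.3501
Current forward F = (S − I)·e^(rT) = (554.98 − 27.3501)·e^(0.0925·8/12) = 527.6299 × 1.063608 = 561.1914
Value (long) = (F − K)·e^(−rT) = (561.1914 − 550.89) × 0.940196 = 9.6853
Short position value = −(long value) = -kr 9.69

-kr 9.69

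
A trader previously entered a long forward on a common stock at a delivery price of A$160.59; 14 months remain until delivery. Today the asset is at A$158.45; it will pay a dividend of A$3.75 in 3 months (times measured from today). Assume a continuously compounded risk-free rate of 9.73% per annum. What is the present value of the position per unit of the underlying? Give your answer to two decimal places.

A$11.43

PV(remaining dividends) I = 3.75·e^(−0.0973·3/12) = 3.6599
Current forward F = (S − I)·e^(rT) = (158.45 − 3.6599)·e^(0.0973·14/12) = 154.7901 × 1.120211 = 173.3976
Value (long) = (F − K)·e^(−rT) = (173.3976 − 160.59) × 0.892689 = 11.4332
Value = A$11.43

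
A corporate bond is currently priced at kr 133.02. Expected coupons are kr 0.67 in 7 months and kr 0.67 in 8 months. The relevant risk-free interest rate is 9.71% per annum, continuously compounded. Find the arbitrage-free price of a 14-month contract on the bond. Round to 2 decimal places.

kr 147.56

PV(coupons) I = 0.67·e^(−0.0971·7/12) + 0.67·e^(−0.0971·8/12)
I = 0.6331 + 0.6280 = 1.2611
F = (S − I)·e^(rT) = (133.02 − 1.2611) · e^(0.0971·14/12)
= 131.7589 · e^0.113283 = 131.7589 × 1.119949 = kr 147.56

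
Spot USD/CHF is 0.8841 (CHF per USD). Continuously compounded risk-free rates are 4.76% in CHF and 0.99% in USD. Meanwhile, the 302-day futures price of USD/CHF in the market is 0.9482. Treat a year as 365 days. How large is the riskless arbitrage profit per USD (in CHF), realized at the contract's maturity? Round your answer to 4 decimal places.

Fair futures: F* = S·e^(carry·T), with carry = (r_CHF − r_USD) = 0.0476 − 0.0099 = 0.0377
F* = 0.8841 · e^(0.0377 × 302/365) = 0.8841 · e^0.031193 = 0.8841 × 1.031685 = 0.9121
Market 0.9482 > fair 0.9121: forward overpriced → cash-and-carry (buy spot, short the forward).
At maturity, profit = |F_mkt − F*| = |0.9482 − 0.9121| = 0.0361 per USD (in CHF)

0.0361 per USD (in CHF)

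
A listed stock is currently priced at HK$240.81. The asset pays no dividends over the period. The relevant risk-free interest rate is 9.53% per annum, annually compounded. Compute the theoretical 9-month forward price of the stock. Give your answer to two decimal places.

F = S · (1+r)^T
= 240.81 × 1.070656
F = HK$257.82

HK$257.82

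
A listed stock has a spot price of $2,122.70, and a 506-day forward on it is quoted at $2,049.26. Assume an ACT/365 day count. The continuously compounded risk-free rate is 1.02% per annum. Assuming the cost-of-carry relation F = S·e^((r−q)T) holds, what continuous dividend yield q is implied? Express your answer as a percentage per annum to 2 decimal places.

3.56%

From F = S·e^((r−q)T): (r − q) = ln(F/S)/T
ln(2049.26/2122.70) = ln(0.965403) = -0.035210
(r − q) = -0.035210 / (506/365) = -0.025399
q = r − ln(F/S)/T = 0.0102 + 0.025399 = 0.035599
q = 3.56%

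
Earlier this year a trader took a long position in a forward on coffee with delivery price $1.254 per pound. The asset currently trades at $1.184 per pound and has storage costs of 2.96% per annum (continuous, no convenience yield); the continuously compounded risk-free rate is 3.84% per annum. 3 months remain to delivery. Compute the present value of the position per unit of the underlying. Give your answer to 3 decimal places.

Current fair forward for the remaining 3 months: F = S·e^((r + u)·T), (r + u) = 0.0384 + 0.0296 = 0.0680
F = 1.184 · e^(0.0680 × 3/12) = 1.184 × 1.017145 = 1.2043
Value of long forward = (F − K)·e^(−rT) = (1.2043 − 1.254) · e^(−0.0384·3/12)
= -0.0497 × 0.990446 = -0.049

-$0.049 per pound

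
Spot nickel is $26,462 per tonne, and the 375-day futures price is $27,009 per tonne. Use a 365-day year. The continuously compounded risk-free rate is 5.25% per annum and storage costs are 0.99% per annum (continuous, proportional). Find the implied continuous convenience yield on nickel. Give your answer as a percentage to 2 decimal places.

F = S·e^((r+u−y)T) ⇒ (r+u−y) = ln(F/S)/T
ln(27009/26462) = 0.020460; /T ⇒ 0.019914
y = r + u − ln(F/S)/T = 0.0525 + 0.0099 − 0.019914 = 0.042486
y = 4.25%

4.25%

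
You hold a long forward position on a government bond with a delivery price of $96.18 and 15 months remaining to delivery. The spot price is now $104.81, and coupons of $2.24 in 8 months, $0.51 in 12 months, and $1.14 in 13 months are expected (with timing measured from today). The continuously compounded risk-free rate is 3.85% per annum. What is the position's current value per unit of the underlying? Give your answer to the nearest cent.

PV(remaining coupons) I = 2.24·e^(−0.0385·8/12) + 0.51·e^(−0.0385·12/12) + 1.14·e^(−0.0385·13/12) = 3.7674
Current forward F = (S − I)·e^(rT) = (104.81 − 3.7674)·e^(0.0385·15/12) = 101.0426 × 1.049302 = 106.0242
Value (long) = (F − K)·e^(−rT) = (106.0242 − 96.18) × 0.953015 = 9.3817
Value = $9.38

$9.38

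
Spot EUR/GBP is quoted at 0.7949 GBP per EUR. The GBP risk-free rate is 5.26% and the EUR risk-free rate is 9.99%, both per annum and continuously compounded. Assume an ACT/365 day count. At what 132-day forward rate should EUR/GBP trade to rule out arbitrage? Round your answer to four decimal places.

0.7814

F = S·e^((r_GBP − r_EUR)T) = 0.7949 · e^((0.0526 − 0.0999) × 132/365)
= 0.7949 · e^-0.017106 = 0.7949 × 0.983039
F = 0.7814 GBP per EUR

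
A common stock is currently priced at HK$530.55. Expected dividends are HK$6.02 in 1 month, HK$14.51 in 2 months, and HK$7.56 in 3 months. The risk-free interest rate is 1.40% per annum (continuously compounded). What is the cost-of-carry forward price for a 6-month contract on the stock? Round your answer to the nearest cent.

PV(dividends) I = 6.02·e^(−0.0140·1/12) + 14.51·e^(−0.0140·2/12) + 7.56·e^(−0.0140·3/12)
I = 6.0130 + 14.4762 + 7.5336 = 28.0228
F = (S − I)·e^(rT) = (530.55 − 28.0228) · e^(0.0140·6/12)
= 502.5272 · e^0.007000 = 502.5272 × 1.007025 = HK$506.06

HK$506.06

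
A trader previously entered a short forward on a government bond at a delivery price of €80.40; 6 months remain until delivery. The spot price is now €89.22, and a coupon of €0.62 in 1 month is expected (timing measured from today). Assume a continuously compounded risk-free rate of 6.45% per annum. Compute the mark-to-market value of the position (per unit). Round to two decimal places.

PV(remaining coupons) I = 0.62·e^(−0.0645·1/12) = 0.6167
Current forward F = (S − I)·e^(rT) = (89.22 − 0.6167)·e^(0.0645·6/12) = 88.6033 × 1.032776 = 91.5074
Value (long) = (F − K)·e^(−rT) = (91.5074 − 80.40) × 0.968264 = 10.7549
Short position value = −(long value) = -€10.75

-€10.75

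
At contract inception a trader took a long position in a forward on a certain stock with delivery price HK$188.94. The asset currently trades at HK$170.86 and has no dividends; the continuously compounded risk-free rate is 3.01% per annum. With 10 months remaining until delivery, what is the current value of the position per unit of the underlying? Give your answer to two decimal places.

Current fair forward for the remaining 10 months: F = S·e^(r·T), r = 0.0301
F = 170.86 · e^(0.0301 × 10/12) = 170.86 × 1.025401 = 175.2000
Value of long forward = (F − K)·e^(−rT) = (175.2000 − 188.94) · e^(−0.0301·10/12)
= -13.7400 × 0.975229 = -13.40

-HK$13.40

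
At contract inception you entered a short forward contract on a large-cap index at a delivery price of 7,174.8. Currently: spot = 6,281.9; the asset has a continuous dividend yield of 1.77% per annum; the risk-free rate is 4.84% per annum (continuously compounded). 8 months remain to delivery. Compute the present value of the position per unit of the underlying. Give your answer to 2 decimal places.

Current fair forward for the remaining 8 months: F = S·e^((r − q)·T), (r − q) = 0.0484 − 0.0177 = 0.0307
F = 6281.9 · e^(0.0307 × 8/12) = 6281.9 × 1.02067755 = 6411.7943
Value of long forward = (F − K)·e^(−rT) = (6411.7943 − 7174.8) · e^(−0.0484·8/12)
= -763.0057 × 0.96824835 = -738.78
Short position value = −(long value) = 738.78

738.78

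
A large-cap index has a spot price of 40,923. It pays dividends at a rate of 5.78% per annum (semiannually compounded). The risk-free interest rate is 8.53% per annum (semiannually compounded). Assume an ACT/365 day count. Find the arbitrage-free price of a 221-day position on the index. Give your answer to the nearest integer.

F = S · (1+r/2)^(2T) / (1+q/2)^(2T)
= 40923 × 1.051877 / 1.035103 = 40923 × 1.016205
F = 41,586

41,586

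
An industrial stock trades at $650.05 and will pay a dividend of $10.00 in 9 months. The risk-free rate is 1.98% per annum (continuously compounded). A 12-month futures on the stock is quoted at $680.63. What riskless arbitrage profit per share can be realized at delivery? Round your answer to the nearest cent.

PV(dividends) I = 10.00·e^(−0.0198·9/12) = 9.8526
Fair futures F* = (S − I)·e^(rT) = (650.05 − 9.8526)·e^0.019800 = 640.1974 × 1.019997 = 652.9994
Market $680.63 > fair 652.9994: forward overpriced → cash-and-carry (borrow at r, buy the stock and collect the dividends, short the forward).
Profit at T = |F_mkt − F*| = |680.63 − 652.9994| = $27.63 per share

$27.63 per share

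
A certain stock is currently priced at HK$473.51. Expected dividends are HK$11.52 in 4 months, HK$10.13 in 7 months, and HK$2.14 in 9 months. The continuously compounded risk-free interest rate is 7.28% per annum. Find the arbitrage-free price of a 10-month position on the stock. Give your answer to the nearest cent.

HK$478.71

PV(dividends) I = 11.52·e^(−0.0728·4/12) + 10.13·e^(−0.0728·7/12) + 2.14·e^(−0.0728·9/12)
I = 11.2438 + 9.7088 + 2.0263 = 22.9789
F = (S − I)·e^(rT) = (473.51 − 22.9789) · e^(0.0728·10/12)
= 450.5311 · e^0.060667 = 450.5311 × 1.062545 = HK$478.71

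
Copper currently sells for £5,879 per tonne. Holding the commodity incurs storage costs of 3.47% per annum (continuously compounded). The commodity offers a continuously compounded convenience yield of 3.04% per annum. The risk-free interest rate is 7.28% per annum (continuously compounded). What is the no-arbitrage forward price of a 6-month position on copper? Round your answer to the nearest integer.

£6,110 per tonne

Net carry = r + u − y = 0.0728 + 0.0347 − 0.0304 = 0.0771
F = S·e^((r+u−y)T) = 5879 · e^(0.0771 × 6/12) = 5879 · e^0.038550
= 5879 × 1.039303 = £6,110 per tonne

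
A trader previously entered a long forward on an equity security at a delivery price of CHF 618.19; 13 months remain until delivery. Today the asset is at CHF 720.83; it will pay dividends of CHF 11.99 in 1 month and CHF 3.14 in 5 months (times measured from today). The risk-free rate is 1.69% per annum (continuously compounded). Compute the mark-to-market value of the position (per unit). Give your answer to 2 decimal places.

CHF 98.76

PV(remaining dividends) I = 11.99·e^(−0.0169·1/12) + 3.14·e^(−0.0169·5/12) = 15.0911
Current forward F = (S − I)·e^(rT) = (720.83 − 15.0911)·e^(0.0169·13/12) = 705.7389 × 1.018477 = 718.7788
Value (long) = (F − K)·e^(−rT) = (718.7788 − 618.19) × 0.981858 = 98.7639
Value = CHF 98.76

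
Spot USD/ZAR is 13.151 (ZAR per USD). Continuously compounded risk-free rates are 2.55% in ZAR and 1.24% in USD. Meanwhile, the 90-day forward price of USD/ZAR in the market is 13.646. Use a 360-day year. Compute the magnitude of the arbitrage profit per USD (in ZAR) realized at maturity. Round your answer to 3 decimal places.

0.452 per USD (in ZAR)

Fair forward: F* = S·e^(carry·T), with carry = (r_ZAR − r_USD) = 0.0255 − 0.0124 = 0.0131
F* = 13.151 · e^(0.0131 × 90/360) = 13.151 · e^0.003275 = 13.151 × 1.003280 = 13.1941
Market 13.646 > fair 13.1941: forward overpriced → cash-and-carry (buy spot, short the forward).
At maturity, profit = |F_mkt − F*| = |13.646 − 13.1941| = 0.452 per USD (in ZAR)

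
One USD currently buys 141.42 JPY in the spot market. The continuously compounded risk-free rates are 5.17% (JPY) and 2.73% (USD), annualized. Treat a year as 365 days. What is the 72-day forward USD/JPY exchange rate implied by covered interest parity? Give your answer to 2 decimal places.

F = S·e^((r_JPY − r_USD)T) = 141.42 · e^((0.0517 − 0.0273) × 72/365)
= 141.42 · e^0.004813 = 141.42 × 1.004825
F = 142.10 JPY per USD

142.10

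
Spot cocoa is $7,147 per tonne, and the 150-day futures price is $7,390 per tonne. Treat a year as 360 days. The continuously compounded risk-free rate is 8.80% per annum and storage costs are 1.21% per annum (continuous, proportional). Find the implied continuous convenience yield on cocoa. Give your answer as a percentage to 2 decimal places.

F = S·e^((r+u−y)T) ⇒ (r+u−y) = ln(F/S)/T
ln(7390/7147) = 0.033435; /T ⇒ 0.080244
y = r + u − ln(F/S)/T = 0.0880 + 0.0121 − 0.080244 = 0.019856
y = 1.99%

1.99%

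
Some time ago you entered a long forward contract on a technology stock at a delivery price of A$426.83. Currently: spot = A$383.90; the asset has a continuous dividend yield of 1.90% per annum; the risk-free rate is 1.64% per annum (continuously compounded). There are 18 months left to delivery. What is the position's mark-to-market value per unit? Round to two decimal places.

Current fair forward for the remaining 18 months: F = S·e^((r − q)·T), (r − q) = 0.0164 − 0.0190 = -0.0026
F = 383.90 · e^(-0.0026 × 18/12) = 383.90 × 0.996108 = 382.4059
Value of long forward = (F − K)·e^(−rT) = (382.4059 − 426.83) · e^(−0.0164·18/12)
= -44.4241 × 0.975700 = -43.34

-A$43.34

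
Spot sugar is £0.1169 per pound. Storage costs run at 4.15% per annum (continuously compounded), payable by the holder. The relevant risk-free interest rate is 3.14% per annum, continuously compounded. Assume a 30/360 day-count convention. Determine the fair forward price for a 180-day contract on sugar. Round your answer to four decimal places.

£0.1212 per pound

Net carry = r + u − y = 0.0314 + 0.0415 − 0.0000 = 0.0729
F = S·e^((r+u−y)T) = 0.1169 · e^(0.0729 × 180/360) = 0.1169 · e^0.036450
= 0.1169 × 1.037122 = £0.1212 per pound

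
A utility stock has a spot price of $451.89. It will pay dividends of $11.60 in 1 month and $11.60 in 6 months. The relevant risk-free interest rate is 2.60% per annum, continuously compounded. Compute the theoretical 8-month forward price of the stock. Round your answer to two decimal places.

$436.36

PV(dividends) I = 11.60·e^(−0.0260·1/12) + 11.60·e^(−0.0260·6/12)
I = 11.5749 + 11.4502 = 23.0251
F = (S − I)·e^(rT) = (451.89 − 23.0251) · e^(0.0260·8/12)
= 428.8649 · e^0.017333 = 428.8649 × 1.017484 = $436.36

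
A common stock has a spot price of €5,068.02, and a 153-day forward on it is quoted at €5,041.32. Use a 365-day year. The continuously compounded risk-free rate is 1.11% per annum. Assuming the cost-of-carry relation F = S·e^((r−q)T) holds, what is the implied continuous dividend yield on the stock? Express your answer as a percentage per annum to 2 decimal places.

From F = S·e^((r−q)T): (r − q) = ln(F/S)/T
ln(5041.32/5068.02) = ln(0.994732) = -0.005282
(r − q) = -0.005282 / (153/365) = -0.012601
q = r − ln(F/S)/T = 0.0111 + 0.012601 = 0.023701
q = 2.37%

2.37%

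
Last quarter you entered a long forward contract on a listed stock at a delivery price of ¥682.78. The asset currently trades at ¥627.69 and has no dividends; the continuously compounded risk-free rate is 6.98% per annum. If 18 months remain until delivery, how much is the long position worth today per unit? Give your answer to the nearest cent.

Current fair forward for the remaining 18 months: F = S·e^(r·T), r = 0.0698
F = 627.69 · e^(0.0698 × 18/12) = 627.69 × 1.110377 = 696.9725
Value of long forward = (F − K)·e^(−rT) = (696.9725 − 682.78) · e^(−0.0698·18/12)
= 14.1925 × 0.900595 = 12.78

¥12.78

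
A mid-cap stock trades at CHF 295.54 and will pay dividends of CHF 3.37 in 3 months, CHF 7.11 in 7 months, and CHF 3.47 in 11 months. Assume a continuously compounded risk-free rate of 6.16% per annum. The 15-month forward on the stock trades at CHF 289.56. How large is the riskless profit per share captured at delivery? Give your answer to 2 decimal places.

CHF 15.10 per share

PV(dividends) I = 3.37·e^(−0.0616·3/12) + 7.11·e^(−0.0616·7/12) + 3.47·e^(−0.0616·11/12) = 13.4570
Fair forward F* = (S − I)·e^(rT) = (295.54 − 13.4570)·e^0.077000 = 282.0830 × 1.080042 = 304.6615
Market CHF 289.56 < fair 304.6615: forward underpriced → reverse cash-and-carry (short the stock, invest proceeds at r, pay the dividends, go long the forward).
Profit at T = |F_mkt − F*| = |289.56 − 304.6615| = CHF 15.10 per share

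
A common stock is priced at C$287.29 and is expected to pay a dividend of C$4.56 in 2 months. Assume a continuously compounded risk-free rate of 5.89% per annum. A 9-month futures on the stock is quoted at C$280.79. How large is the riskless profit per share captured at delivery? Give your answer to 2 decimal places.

C$14.76 per share

PV(dividends) I = 4.56·e^(−0.0589·2/12) = 4.5155
Fair futures F* = (S − I)·e^(rT) = (287.29 − 4.5155)·e^0.044175 = 282.7745 × 1.045165 = 295.5460
Market C$280.79 < fair 295.5460: forward underpriced → reverse cash-and-carry (short the stock, invest proceeds at r, pay the dividends, go long the forward).
Profit at T = |F_mkt − F*| = |280.79 − 295.5460| = C$14.76 per share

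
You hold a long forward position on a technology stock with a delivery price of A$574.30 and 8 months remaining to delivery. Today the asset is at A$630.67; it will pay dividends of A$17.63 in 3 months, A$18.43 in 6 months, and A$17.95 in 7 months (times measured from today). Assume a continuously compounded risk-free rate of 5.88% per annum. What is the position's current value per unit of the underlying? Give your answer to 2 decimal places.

PV(remaining dividends) I = 17.63·e^(−0.0588·3/12) + 18.43·e^(−0.0588·6/12) + 17.95·e^(−0.0588·7/12) = 52.6135
Current forward F = (S − I)·e^(rT) = (630.67 − 52.6135)·e^(0.0588·8/12) = 578.0565 × 1.039978 = 601.1660
Value (long) = (F − K)·e^(−rT) = (601.1660 − 574.30) × 0.961558 = 25.8332
Value = A$25.83

A$25.83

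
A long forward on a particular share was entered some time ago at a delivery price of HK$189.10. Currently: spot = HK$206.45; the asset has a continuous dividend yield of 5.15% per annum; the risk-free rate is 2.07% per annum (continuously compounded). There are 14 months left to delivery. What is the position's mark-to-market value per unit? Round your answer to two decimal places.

HK$9.82

Current fair forward for the remaining 14 months: F = S·e^((r − q)·T), (r − q) = 0.0207 − 0.0515 = -0.0308
F = 206.45 · e^(-0.0308 × 14/12) = 206.45 × 0.964705 = 199.1633
Value of long forward = (F − K)·e^(−rT) = (199.1633 − 189.10) · e^(−0.0207·14/12)
= 10.0633 × 0.976139 = 9.82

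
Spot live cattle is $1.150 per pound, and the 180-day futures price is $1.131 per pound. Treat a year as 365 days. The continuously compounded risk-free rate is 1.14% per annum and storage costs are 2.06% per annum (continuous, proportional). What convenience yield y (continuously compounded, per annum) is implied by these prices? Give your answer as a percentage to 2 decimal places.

F = S·e^((r+u−y)T) ⇒ (r+u−y) = ln(F/S)/T
ln(1.131/1.150) = -0.016660; /T ⇒ -0.033783
y = r + u − ln(F/S)/T = 0.0114 + 0.0206 + 0.033783 = 0.065783
y = 6.58%

6.58%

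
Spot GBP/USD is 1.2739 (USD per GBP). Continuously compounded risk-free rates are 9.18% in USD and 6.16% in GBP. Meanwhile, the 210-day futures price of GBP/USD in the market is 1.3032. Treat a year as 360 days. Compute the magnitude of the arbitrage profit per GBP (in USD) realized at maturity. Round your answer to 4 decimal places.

0.0067 per GBP (in USD)

Fair futures: F* = S·e^(carry·T), with carry = (r_USD − r_GBP) = 0.0918 − 0.0616 = 0.0302
F* = 1.2739 · e^(0.0302 × 210/360) = 1.2739 · e^0.017617 = 1.2739 × 1.017773 = 1.2965
Market 1.3032 > fair 1.2965: forward overpriced → cash-and-carry (buy spot, short the forward).
At maturity, profit = |F_mkt − F*| = |1.3032 − 1.2965| = 0.0067 per GBP (in USD)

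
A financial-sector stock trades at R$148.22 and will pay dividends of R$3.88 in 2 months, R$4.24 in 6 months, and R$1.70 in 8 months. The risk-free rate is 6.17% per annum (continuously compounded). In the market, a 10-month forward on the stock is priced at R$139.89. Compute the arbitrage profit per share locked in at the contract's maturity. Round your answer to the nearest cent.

PV(dividends) I = 3.88·e^(−0.0617·2/12) + 4.24·e^(−0.0617·6/12) + 1.70·e^(−0.0617·8/12) = 9.5830
Fair forward F* = (S − I)·e^(rT) = (148.22 − 9.5830)·e^0.051417 = 138.6370 × 1.052762 = 145.9518
Market R$139.89 < fair 145.9518: forward underpriced → reverse cash-and-carry (short the stock, invest proceeds at r, pay the dividends, go long the forward).
Profit at T = |F_mkt − F*| = |139.89 − 145.9518| = R$6.06 per share

R$6.06 per share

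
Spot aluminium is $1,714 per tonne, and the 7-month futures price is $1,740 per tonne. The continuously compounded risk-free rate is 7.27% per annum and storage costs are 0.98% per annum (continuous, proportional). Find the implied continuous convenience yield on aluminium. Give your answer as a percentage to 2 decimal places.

5.67%

F = S·e^((r+u−y)T) ⇒ (r+u−y) = ln(F/S)/T
ln(1740/1714) = 0.015055; /T ⇒ 0.025809
y = r + u − ln(F/S)/T = 0.0727 + 0.0098 − 0.025809 = 0.056691
y = 5.67%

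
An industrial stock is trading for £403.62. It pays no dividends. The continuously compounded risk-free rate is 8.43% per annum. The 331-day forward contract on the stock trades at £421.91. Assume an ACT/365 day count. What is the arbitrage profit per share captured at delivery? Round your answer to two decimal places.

Fair forward: F* = S·e^(carry·T), with carry = r = 0.0843
F* = 403.62 · e^(0.0843 × 331/365) = 403.62 · e^0.076447 = 403.62 × 1.079445 = £435.6856
Market £421.91 < fair £435.6856: forward underpriced → reverse cash-and-carry (short spot, go long the forward).
At maturity, profit = |F_mkt − F*| = |421.91 − 435.6856| = £13.78 per share

£13.78 per share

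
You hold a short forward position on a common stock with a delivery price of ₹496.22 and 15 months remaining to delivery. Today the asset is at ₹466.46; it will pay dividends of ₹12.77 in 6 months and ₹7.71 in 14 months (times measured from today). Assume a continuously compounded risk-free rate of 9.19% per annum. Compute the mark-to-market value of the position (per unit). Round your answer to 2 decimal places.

-₹4.97

PV(remaining dividends) I = 12.77·e^(−0.0919·6/12) + 7.71·e^(−0.0919·14/12) = 19.1226
Current forward F = (S − I)·e^(rT) = (466.46 − 19.1226)·e^(0.0919·15/12) = 447.3374 × 1.121733 = 501.7931
Value (long) = (F − K)·e^(−rT) = (501.7931 − 496.22) × 0.891478 = 4.9683
Short position value = −(long value) = -₹4.97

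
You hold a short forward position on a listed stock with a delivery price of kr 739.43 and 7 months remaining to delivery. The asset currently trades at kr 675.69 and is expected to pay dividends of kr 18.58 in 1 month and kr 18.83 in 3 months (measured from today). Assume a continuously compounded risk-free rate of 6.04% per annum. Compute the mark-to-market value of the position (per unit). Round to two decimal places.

kr 75.18

PV(remaining dividends) I = 18.58·e^(−0.0604·1/12) + 18.83·e^(−0.0604·3/12) = 37.0345
Current forward F = (S − I)·e^(rT) = (675.69 − 37.0345)·e^(0.0604·7/12) = 638.6555 × 1.035861 = 661.5583
Value (long) = (F − K)·e^(−rT) = (661.5583 − 739.43) × 0.965380 = -75.1758
Short position value = −(long value) = kr 75.18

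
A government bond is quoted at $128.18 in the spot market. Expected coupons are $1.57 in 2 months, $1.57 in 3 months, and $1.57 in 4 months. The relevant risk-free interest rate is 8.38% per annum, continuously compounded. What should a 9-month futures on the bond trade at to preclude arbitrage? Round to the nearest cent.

PV(coupons) I = 1.57·e^(−0.0838·2/12) + 1.57·e^(−0.0838·3/12) + 1.57·e^(−0.0838·4/12)
I = 1.5482 + 1.5375 + 1.5268 = 4.6125
F = (S − I)·e^(rT) = (128.18 − 4.6125) · e^(0.0838·9/12)
= 123.5675 · e^0.062850 = 123.5675 × 1.064867 = $131.58

$131.58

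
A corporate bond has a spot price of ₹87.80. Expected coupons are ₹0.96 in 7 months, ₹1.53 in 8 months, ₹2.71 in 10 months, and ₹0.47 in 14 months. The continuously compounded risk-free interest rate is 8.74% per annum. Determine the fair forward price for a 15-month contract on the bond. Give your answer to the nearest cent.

₹92.02

PV(coupons) I = 0.96·e^(−0.0874·7/12) + 1.53·e^(−0.0874·8/12) + 2.71·e^(−0.0874·10/12) + 0.47·e^(−0.0874·14/12)
I = 0.9123 + 1.4434 + 2.5196 + 0.4244 = 5.2997
F = (S − I)·e^(rT) = (87.80 − 5.2997) · e^(0.0874·15/12)
= 82.5003 · e^0.109250 = 82.5003 × 1.115441 = ₹92.02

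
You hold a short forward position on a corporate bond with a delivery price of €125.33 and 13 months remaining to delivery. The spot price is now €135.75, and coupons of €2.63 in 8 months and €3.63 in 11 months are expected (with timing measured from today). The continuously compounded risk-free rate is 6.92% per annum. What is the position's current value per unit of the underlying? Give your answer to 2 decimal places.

-€13.55

PV(remaining coupons) I = 2.63·e^(−0.0692·8/12) + 3.63·e^(−0.0692·11/12) = 5.9183
Current forward F = (S − I)·e^(rT) = (135.75 − 5.9183)·e^(0.0692·13/12) = 129.8317 × 1.077848 = 139.9388
Value (long) = (F − K)·e^(−rT) = (139.9388 − 125.33) × 0.927774 = 13.5537
Short position value = −(long value) = -€13.55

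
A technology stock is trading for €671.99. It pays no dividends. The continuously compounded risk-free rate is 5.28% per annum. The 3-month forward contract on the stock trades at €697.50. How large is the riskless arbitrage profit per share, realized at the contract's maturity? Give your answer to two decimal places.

€16.58 per share

Fair forward: F* = S·e^(carry·T), with carry = r = 0.0528
F* = 671.99 · e^(0.0528 × 3/12) = 671.99 · e^0.013200 = 671.99 × 1.013288 = €680.9194
Market €697.50 > fair €680.9194: forward overpriced → cash-and-carry (buy spot, short the forward).
At maturity, profit = |F_mkt − F*| = |697.50 − 680.9194| = €16.58 per share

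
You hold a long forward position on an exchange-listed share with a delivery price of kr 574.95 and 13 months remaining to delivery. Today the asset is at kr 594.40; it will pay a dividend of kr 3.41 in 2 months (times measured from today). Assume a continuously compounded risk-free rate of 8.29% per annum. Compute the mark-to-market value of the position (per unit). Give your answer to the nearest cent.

kr 65.47

PV(remaining dividends) I = 3.41·e^(−0.0829·2/12) = 3.3632
Current forward F = (S − I)·e^(rT) = (594.40 − 3.3632)·e^(0.0829·13/12) = 591.0368 × 1.093965 = 646.5736
Value (long) = (F − K)·e^(−rT) = (646.5736 − 574.95) × 0.914106 = 65.4716
Value = kr 65.47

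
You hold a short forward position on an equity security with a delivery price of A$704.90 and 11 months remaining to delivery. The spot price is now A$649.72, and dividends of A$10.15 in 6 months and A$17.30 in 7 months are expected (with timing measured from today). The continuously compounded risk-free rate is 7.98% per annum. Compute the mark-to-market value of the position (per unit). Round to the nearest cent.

A$31.72

PV(remaining dividends) I = 10.15·e^(−0.0798·6/12) + 17.30·e^(−0.0798·7/12) = 26.2661
Current forward F = (S − I)·e^(rT) = (649.72 − 26.2661)·e^(0.0798·11/12) = 623.4539 × 1.075892 = 670.7691
Value (long) = (F − K)·e^(−rT) = (670.7691 − 704.90) × 0.929461 = -31.7233
Short position value = −(long value) = A$31.72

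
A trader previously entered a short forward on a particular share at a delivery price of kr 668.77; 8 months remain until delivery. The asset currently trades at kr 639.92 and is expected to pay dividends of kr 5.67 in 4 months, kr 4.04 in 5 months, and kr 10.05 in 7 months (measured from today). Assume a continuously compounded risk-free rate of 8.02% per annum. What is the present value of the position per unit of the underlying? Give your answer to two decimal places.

PV(remaining dividends) I = 5.67·e^(−0.0802·4/12) + 4.04·e^(−0.0802·5/12) + 10.05·e^(−0.0802·7/12) = 19.0183
Current forward F = (S − I)·e^(rT) = (639.92 − 19.0183)·e^(0.0802·8/12) = 620.9017 × 1.054922 = 655.0029
Value (long) = (F − K)·e^(−rT) = (655.0029 − 668.77) × 0.947938 = -13.0504
Short position value = −(long value) = kr 13.05

kr 13.05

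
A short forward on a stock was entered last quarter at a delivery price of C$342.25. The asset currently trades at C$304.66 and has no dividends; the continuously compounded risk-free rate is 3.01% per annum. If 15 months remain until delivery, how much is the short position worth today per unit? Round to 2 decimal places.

Current fair forward for the remaining 15 months: F = S·e^(r·T), r = 0.0301
F = 304.66 · e^(0.0301 × 15/12) = 304.66 × 1.038342 = 316.3413
Value of long forward = (F − K)·e^(−rT) = (316.3413 − 342.25) · e^(−0.0301·15/12)
= -25.9087 × 0.963074 = -24.95
Short position value = −(long value) = C$24.95

C$24.95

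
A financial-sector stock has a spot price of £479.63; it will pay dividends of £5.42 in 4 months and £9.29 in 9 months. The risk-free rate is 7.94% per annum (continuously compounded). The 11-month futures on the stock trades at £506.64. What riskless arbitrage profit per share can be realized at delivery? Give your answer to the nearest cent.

£5.89 per share

PV(dividends) I = 5.42·e^(−0.0794·4/12) + 9.29·e^(−0.0794·9/12) = 14.0314
Fair futures F* = (S − I)·e^(rT) = (479.63 − 14.0314)·e^0.072783 = 465.5986 × 1.075497 = 500.7499
Market £506.64 > fair 500.7499: forward overpriced → cash-and-carry (borrow at r, buy the stock and collect the dividends, short the forward).
Profit at T = |F_mkt − F*| = |506.64 − 500.7499| = £5.89 per share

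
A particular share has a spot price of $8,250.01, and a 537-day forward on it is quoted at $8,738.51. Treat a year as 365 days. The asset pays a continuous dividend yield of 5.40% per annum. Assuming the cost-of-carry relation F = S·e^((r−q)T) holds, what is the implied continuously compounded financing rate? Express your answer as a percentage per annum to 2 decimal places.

9.31%

From F = S·e^((r−q)T): (r − q) = ln(F/S)/T
ln(8738.51/8250.01) = ln(1.059212) = 0.057525
(r − q) = 0.057525 / (537/365) = 0.039100
r = ln(F/S)/T + q = 0.039100 + 0.0540 = 0.093100
r = 9.31%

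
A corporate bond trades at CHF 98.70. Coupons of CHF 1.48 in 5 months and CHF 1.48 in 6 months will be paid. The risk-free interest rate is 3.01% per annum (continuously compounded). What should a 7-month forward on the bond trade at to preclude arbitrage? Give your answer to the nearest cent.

PV(coupons) I = 1.48·e^(−0.0301·5/12) + 1.48·e^(−0.0301·6/12)
I = 1.4616 + 1.4579 = 2.9195
F = (S − I)·e^(rT) = (98.70 − 2.9195) · e^(0.0301·7/12)
= 95.7805 · e^0.017558 = 95.7805 × 1.017713 = CHF 97.48

CHF 97.48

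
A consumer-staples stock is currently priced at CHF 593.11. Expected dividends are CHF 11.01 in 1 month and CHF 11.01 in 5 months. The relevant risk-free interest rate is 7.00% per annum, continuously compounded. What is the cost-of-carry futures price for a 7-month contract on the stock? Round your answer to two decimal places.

CHF 595.29

PV(dividends) I = 11.01·e^(−0.0700·1/12) + 11.01·e^(−0.0700·5/12)
I = 10.9460 + 10.6935 = 21.6395
F = (S − I)·e^(rT) = (593.11 − 21.6395) · e^(0.0700·7/12)
= 571.4705 · e^0.040833 = 571.4705 × 1.041678 = CHF 595.29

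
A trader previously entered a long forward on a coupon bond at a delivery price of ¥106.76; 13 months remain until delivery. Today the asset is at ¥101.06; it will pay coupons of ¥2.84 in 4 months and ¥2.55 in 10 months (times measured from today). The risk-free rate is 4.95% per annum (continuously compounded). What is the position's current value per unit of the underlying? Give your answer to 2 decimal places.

PV(remaining coupons) I = 2.84·e^(−0.0495·4/12) + 2.55·e^(−0.0495·10/12) = 5.2405
Current forward F = (S − I)·e^(rT) = (101.06 − 5.2405)·e^(0.0495·13/12) = 95.8195 × 1.055089 = 101.0981
Value (long) = (F − K)·e^(−rT) = (101.0981 − 106.76) × 0.947787 = -5.3663
Value = -¥5.37

-¥5.37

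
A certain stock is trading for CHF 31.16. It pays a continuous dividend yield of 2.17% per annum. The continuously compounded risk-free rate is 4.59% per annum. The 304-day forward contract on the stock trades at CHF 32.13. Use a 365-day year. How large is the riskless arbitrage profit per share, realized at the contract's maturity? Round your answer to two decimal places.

Fair forward: F* = S·e^(carry·T), with carry = (r − q) = 0.0459 − 0.0217 = 0.0242
F* = 31.16 · e^(0.0242 × 304/365) = 31.16 · e^0.020156 = 31.16 × 1.020361 = CHF 31.7944
Market CHF 32.13 > fair CHF 31.7944: forward overpriced → cash-and-carry (buy spot, short the forward).
At maturity, profit = |F_mkt − F*| = |32.13 − 31.7944| = CHF 0.34 per share

CHF 0.34 per share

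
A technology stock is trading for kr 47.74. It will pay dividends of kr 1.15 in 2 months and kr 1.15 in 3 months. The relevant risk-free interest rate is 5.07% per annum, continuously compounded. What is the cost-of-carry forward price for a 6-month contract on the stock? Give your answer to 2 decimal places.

PV(dividends) I = 1.15·e^(−0.0507·2/12) + 1.15·e^(−0.0507·3/12)
I = 1.1403 + 1.1355 = 2.2758
F = (S − I)·e^(rT) = (47.74 − 2.2758) · e^(0.0507·6/12)
= 45.4642 · e^0.025350 = 45.4642 × 1.025674 = kr 46.63

kr 46.63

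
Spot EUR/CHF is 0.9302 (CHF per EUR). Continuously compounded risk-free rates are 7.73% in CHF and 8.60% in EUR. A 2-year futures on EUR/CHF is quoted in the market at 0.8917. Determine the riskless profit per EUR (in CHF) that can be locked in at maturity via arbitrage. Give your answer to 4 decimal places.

Fair futures: F* = S·e^(carry·T), with carry = (r_CHF − r_EUR) = 0.0773 − 0.0860 = -0.0087
F* = 0.9302 · e^(-0.0087 × 2) = 0.9302 · e^-0.017400 = 0.9302 × 0.982751 = 0.9142
Market 0.8917 < fair 0.9142: forward underpriced → reverse cash-and-carry (short spot, go long the forward).
At maturity, profit = |F_mkt − F*| = |0.8917 − 0.9142| = 0.0225 per EUR (in CHF)

0.0225 per EUR (in CHF)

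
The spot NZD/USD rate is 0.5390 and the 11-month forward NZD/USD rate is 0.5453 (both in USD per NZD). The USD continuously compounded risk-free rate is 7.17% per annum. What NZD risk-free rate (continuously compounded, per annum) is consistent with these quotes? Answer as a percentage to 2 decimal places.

5.90%

F = S·e^((r_USD − r_NZD)T) ⇒ r_NZD = r_USD − ln(F/S)/T
ln(0.5453/0.5390) = 0.011621; /(11/12) = 0.012677
r_NZD = 0.0717 − 0.012677 = 0.059023
r_NZD = 5.90%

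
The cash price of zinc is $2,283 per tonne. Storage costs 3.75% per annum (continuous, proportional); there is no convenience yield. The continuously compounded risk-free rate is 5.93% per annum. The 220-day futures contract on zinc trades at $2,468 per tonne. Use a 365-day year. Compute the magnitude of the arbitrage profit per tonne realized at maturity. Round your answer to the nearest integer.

Fair futures: F* = S·e^(carry·T), with carry = (r + u) = 0.0593 + 0.0375 = 0.0968
F* = 2283 · e^(0.0968 × 220/365) = 2283 · e^0.058345 = 2283 × 1.060081 = $2420.1649
Market $2468 > fair $2420.1649: forward overpriced → cash-and-carry (buy spot, short the forward).
At maturity, profit = |F_mkt − F*| = |2468 − 2420.1649| = $48 per tonne

$48 per tonne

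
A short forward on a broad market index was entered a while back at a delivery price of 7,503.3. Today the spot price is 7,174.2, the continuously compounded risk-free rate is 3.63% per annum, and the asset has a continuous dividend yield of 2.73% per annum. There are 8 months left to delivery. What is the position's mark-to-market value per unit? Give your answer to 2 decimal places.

279.09

Current fair forward for the remaining 8 months: F = S·e^((r − q)·T), (r − q) = 0.0363 − 0.0273 = 0.0090
F = 7174.2 · e^(0.0090 × 8/12) = 7174.2 × 1.00601804 = 7217.3746
Value of long forward = (F − K)·e^(−rT) = (7217.3746 − 7503.3) · e^(−0.0363·8/12)
= -285.9254 × 0.97609047 = -279.09
Short position value = −(long value) = 279.09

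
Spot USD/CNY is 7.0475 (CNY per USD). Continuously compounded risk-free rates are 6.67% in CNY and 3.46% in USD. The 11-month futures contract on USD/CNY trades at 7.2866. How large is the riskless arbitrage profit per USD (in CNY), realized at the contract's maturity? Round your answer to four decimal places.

0.0286 per USD (in CNY)

Fair futures: F* = S·e^(carry·T), with carry = (r_CNY − r_USD) = 0.0667 − 0.0346 = 0.0321
F* = 7.0475 · e^(0.0321 × 11/12) = 7.0475 · e^0.029425 = 7.0475 × 1.029862 = 7.2580
Market 7.2866 > fair 7.2580: forward overpriced → cash-and-carry (buy spot, short the forward).
At maturity, profit = |F_mkt − F*| = |7.2866 − 7.2580| = 0.0286 per USD (in CNY)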